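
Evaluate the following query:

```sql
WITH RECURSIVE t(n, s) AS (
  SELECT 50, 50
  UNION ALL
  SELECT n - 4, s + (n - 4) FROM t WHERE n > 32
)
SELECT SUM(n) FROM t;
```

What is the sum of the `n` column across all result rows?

240

Base: n=50, s=50.
Iteration 1: 50 > 32 holds -> n = 50 - 4 = 46, s = 50 + 46 = 96.
Iteration 2: 46 > 32 holds -> n = 46 - 4 = 42, s = 96 + 42 = 138.
Iteration 3: 42 > 32 holds -> n = 42 - 4 = 38, s = 138 + 38 = 176.
Iteration 4: 38 > 32 holds -> n = 38 - 4 = 34, s = 176 + 34 = 210.
Iteration 5: 34 > 32 holds -> n = 34 - 4 = 30, s = 210 + 30 = 240.
Iteration 6: 30 > 32 fails; recursion stops.
SUM(n) = 50 + 46 + 42 + 38 + 34 + 30 = 240.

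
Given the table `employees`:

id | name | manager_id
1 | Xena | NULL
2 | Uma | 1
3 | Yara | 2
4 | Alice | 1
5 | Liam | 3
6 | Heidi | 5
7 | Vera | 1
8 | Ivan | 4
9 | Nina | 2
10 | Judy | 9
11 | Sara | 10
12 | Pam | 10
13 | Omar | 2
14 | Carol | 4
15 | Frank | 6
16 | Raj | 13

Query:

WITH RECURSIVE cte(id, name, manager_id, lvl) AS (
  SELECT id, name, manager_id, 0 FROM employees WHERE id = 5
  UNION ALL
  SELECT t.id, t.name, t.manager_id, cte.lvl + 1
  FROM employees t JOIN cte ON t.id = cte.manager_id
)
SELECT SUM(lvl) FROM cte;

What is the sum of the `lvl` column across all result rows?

Base: id=5 (Liam), manager_id=3, lvl 0.
Iteration 1: join on id=3 -> Yara (id 3, manager_id=2, lvl 1).
Iteration 2: join on id=2 -> Uma (id 2, manager_id=1, lvl 2).
Iteration 3: join on id=1 -> Xena (id 1, manager_id=NULL, lvl 3).
Iteration 4: manager_id is NULL; no match; recursion stops.
SUM(lvl) = 0 + 1 + 2 + 3 = 6.

6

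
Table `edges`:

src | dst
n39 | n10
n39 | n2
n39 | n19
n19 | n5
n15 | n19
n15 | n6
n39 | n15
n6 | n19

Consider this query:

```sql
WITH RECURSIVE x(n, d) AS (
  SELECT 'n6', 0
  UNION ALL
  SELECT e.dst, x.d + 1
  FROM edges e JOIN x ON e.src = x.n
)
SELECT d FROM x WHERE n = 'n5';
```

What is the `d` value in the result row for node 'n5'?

2

Base: (n6, d=0).
Iteration 1: edges from {n6} -> (n19, d=1).
Iteration 2: edges from {n19} -> (n5, d=2).
Iteration 3: no outgoing edges from {n5}; recursion stops.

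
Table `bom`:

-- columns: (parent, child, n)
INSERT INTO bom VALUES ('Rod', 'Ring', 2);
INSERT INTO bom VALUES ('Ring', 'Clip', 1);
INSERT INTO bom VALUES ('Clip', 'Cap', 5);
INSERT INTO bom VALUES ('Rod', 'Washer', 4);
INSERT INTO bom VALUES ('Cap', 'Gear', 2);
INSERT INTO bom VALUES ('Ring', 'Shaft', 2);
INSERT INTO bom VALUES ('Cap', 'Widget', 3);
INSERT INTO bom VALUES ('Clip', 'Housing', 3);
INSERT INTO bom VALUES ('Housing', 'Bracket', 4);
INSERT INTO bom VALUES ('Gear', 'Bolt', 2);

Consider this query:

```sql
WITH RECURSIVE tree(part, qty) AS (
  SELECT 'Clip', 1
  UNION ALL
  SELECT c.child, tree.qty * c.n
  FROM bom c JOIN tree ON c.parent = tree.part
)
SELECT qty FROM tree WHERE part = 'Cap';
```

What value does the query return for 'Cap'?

5

Base: (Clip, qty=1).
Iteration 1: components of {Clip} -> Cap = 1*5 = 5, Housing = 1*3 = 3.
Iteration 2: components of {Cap,Housing} -> Bracket = 3*4 = 12, Gear = 5*2 = 10, Widget = 5*3 = 15.
Iteration 3: components of {Bracket,Gear,Widget} -> Bolt = 10*2 = 20.
Iteration 4: no further components; recursion stops.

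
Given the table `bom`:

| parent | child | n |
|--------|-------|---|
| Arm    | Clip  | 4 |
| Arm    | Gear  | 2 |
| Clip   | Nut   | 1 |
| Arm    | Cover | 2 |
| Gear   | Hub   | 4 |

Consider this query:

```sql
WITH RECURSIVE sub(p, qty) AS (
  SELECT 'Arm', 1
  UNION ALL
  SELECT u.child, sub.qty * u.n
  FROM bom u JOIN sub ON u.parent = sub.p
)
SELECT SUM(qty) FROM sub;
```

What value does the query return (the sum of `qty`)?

21

Base: (Arm, qty=1).
Iteration 1: components of {Arm} -> Clip = 1*4 = 4, Cover = 1*2 = 2, Gear = 1*2 = 2.
Iteration 2: components of {Clip,Cover,Gear} -> Hub = 2*4 = 8, Nut = 4*1 = 4.
Iteration 3: no further components; recursion stops.
SUM(qty) = 1 + 4 + 2 + 2 + 4 + 8 = 21.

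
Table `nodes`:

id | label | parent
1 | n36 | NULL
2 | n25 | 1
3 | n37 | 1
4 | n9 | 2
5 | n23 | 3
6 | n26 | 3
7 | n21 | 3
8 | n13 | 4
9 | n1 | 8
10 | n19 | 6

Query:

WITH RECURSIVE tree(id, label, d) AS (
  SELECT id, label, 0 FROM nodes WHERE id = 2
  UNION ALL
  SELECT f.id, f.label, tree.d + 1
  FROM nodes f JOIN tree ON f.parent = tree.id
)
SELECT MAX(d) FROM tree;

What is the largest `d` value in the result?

3

Base: id=2 (n25) at d 0.
Iteration 1: rows with parent in {2} -> n9 (id 4, d 1).
Iteration 2: rows with parent in {4} -> n13 (id 8, d 2).
Iteration 3: rows with parent in {8} -> n1 (id 9, d 3).
Iteration 4: no rows with parent in {9}; recursion stops.
d values: 0, 1, 2, 3; the maximum is 3.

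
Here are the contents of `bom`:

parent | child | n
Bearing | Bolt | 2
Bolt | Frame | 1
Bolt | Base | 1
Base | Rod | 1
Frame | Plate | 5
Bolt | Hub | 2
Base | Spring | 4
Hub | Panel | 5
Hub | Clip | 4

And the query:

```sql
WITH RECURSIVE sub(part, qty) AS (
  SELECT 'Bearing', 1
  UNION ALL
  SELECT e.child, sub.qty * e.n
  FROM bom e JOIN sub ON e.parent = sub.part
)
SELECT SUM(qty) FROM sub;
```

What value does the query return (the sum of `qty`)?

Base: (Bearing, qty=1).
Iteration 1: components of {Bearing} -> Bolt = 1*2 = 2.
Iteration 2: components of {Bolt} -> Base = 2*1 = 2, Frame = 2*1 = 2, Hub = 2*2 = 4.
Iteration 3: components of {Base,Frame,Hub} -> Clip = 4*4 = 16, Panel = 4*5 = 20, Plate = 2*5 = 10, Rod = 2*1 = 2, Spring = 2*4 = 8.
Iteration 4: no further components; recursion stops.
SUM(qty) = 1 + 2 + 2 + 2 + 4 + 10 + 2 + 8 + 20 + 16 = 67.

67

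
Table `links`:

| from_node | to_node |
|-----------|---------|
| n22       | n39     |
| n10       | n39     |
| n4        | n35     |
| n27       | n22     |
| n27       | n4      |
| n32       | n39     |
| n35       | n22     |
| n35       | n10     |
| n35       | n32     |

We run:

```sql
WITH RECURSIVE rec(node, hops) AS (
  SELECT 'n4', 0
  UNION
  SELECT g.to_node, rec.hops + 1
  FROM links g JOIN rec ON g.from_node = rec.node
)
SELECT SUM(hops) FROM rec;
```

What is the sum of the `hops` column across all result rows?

Base: (n4, hops=0).
Iteration 1: edges from {n4} -> (n35, hops=1).
Iteration 2: edges from {n35} -> (n10, hops=2), (n22, hops=2), (n32, hops=2).
Iteration 3: edges from {n10,n22,n32} -> (n39, hops=3). [UNION drops 2 duplicate row(s)]
Iteration 4: no outgoing edges from {n39}; recursion stops.
SUM(hops) = 0 + 1 + 2 + 2 + 2 + 3 = 10.

10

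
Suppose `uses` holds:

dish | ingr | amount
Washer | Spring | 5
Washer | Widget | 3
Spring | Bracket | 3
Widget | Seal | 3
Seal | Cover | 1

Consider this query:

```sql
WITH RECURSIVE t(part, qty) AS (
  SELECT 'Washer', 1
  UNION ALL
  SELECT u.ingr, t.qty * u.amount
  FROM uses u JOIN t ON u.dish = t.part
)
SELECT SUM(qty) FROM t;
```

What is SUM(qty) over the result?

42

Base: (Washer, qty=1).
Iteration 1: components of {Washer} -> Spring = 1*5 = 5, Widget = 1*3 = 3.
Iteration 2: components of {Spring,Widget} -> Bracket = 5*3 = 15, Seal = 3*3 = 9.
Iteration 3: components of {Bracket,Seal} -> Cover = 9*1 = 9.
Iteration 4: no further components; recursion stops.
SUM(qty) = 1 + 5 + 3 + 15 + 9 + 9 = 42.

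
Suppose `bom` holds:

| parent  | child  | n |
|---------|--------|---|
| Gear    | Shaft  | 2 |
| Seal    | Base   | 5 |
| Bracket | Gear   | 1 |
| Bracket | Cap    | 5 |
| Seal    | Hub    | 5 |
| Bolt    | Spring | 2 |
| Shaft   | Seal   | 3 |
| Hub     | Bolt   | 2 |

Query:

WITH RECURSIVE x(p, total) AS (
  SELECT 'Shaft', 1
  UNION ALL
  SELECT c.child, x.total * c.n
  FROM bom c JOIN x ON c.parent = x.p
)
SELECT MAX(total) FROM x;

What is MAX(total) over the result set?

Base: (Shaft, total=1).
Iteration 1: components of {Shaft} -> Seal = 1*3 = 3.
Iteration 2: components of {Seal} -> Base = 3*5 = 15, Hub = 3*5 = 15.
Iteration 3: components of {Base,Hub} -> Bolt = 15*2 = 30.
Iteration 4: components of {Bolt} -> Spring = 30*2 = 60.
Iteration 5: no further components; recursion stops.
total values: 1, 3, 15, 15, 30, 60; the maximum is 60.

60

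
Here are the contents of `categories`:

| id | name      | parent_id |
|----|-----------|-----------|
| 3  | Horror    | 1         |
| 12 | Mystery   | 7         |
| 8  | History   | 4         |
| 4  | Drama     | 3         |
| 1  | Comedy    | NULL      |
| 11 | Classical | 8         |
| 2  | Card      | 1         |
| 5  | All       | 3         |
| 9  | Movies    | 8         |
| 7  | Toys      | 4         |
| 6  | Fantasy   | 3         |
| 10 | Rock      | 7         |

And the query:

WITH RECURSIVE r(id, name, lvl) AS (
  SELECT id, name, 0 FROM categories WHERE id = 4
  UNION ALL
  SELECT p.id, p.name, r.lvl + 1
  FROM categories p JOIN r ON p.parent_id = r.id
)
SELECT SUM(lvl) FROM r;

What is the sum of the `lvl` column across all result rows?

Base: id=4 (Drama) at lvl 0.
Iteration 1: rows with parent_id in {4} -> Toys (id 7, lvl 1), History (id 8, lvl 1).
Iteration 2: rows with parent_id in {7,8} -> Movies (id 9, lvl 2), Rock (id 10, lvl 2), Classical (id 11, lvl 2), Mystery (id 12, lvl 2).
Iteration 3: no rows with parent_id in {9,10,11,12}; recursion stops.
SUM(lvl) = 0 + 1 + 1 + 2 + 2 + 2 + 2 = 10.

10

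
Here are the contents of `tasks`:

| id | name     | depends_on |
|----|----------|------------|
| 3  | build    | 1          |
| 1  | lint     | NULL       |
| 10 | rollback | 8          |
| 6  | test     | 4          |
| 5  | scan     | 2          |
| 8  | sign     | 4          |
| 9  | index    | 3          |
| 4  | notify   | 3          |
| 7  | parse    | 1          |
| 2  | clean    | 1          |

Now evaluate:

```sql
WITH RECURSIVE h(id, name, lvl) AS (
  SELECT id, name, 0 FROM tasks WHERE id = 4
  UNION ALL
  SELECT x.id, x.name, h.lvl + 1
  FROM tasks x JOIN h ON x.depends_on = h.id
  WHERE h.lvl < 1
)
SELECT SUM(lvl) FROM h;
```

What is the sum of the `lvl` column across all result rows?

Base: id=4 (notify) at lvl 0.
Iteration 1: rows with depends_on in {4} -> test (id 6, lvl 1), sign (id 8, lvl 1).
Iteration 2: lvl < 1 fails for all current rows; recursion stops.
SUM(lvl) = 0 + 1 + 1 = 2.

2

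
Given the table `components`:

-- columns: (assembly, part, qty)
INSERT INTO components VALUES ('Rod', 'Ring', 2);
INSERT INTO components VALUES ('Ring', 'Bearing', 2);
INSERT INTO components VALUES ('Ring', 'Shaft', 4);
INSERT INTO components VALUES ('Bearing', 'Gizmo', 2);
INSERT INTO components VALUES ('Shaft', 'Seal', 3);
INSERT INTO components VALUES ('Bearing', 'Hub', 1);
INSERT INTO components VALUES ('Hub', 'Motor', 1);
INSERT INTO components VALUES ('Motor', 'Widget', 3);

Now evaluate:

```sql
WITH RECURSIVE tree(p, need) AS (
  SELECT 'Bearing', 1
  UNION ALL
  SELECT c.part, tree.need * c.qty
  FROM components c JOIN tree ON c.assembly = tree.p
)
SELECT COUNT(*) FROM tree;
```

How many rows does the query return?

5

Base: (Bearing, need=1).
Iteration 1: components of {Bearing} -> Gizmo = 1*2 = 2, Hub = 1*1 = 1.
Iteration 2: components of {Gizmo,Hub} -> Motor = 1*1 = 1.
Iteration 3: components of {Motor} -> Widget = 1*3 = 3.
Iteration 4: no further components; recursion stops.
Total rows emitted: 5.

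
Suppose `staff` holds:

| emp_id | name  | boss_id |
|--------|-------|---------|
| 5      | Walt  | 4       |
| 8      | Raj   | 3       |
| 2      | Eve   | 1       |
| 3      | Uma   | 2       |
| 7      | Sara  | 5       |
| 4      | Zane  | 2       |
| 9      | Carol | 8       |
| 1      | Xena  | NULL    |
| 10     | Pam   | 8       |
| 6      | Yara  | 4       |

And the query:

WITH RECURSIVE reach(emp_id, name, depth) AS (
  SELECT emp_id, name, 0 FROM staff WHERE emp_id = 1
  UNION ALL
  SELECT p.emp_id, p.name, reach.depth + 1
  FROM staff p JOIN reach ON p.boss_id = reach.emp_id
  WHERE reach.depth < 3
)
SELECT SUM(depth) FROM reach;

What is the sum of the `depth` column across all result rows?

14

Base: emp_id=1 (Xena) at depth 0.
Iteration 1: rows with boss_id in {1} -> Eve (id 2, depth 1).
Iteration 2: rows with boss_id in {2} -> Uma (id 3, depth 2), Zane (id 4, depth 2).
Iteration 3: rows with boss_id in {3,4} -> Walt (id 5, depth 3), Yara (id 6, depth 3), Raj (id 8, depth 3).
Iteration 4: depth < 3 fails for all current rows; recursion stops.
SUM(depth) = 0 + 1 + 2 + 2 + 3 + 3 + 3 = 14.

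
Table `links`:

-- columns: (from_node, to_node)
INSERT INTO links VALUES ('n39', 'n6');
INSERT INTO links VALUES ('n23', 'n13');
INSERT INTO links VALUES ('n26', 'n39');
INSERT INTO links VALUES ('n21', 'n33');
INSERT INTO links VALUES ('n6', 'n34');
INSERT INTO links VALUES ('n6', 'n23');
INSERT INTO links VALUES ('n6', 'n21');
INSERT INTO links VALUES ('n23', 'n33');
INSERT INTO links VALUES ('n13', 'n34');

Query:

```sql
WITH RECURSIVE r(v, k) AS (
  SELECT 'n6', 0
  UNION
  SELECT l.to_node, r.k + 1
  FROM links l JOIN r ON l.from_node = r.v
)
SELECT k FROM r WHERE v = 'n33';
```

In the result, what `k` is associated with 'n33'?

Base: (n6, k=0).
Iteration 1: edges from {n6} -> (n21, k=1), (n23, k=1), (n34, k=1).
Iteration 2: edges from {n21,n23,n34} -> (n13, k=2), (n33, k=2). [UNION drops 1 duplicate row(s)]
Iteration 3: edges from {n13,n33} -> (n34, k=3).
Iteration 4: no outgoing edges from {n34}; recursion stops.

2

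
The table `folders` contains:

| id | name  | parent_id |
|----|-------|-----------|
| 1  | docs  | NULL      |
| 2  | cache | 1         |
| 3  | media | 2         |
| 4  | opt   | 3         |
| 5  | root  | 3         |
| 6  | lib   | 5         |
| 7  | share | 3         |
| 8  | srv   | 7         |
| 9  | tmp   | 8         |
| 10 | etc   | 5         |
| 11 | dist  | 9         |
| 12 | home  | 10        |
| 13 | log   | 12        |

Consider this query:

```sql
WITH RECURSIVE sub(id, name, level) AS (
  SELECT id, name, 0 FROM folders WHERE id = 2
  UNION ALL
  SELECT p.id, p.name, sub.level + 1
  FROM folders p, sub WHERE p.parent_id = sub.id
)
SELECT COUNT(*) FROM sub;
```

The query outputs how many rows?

12

Base: id=2 (cache) at level 0.
Iteration 1: rows with parent_id in {2} -> media (id 3, level 1).
Iteration 2: rows with parent_id in {3} -> opt (id 4, level 2), root (id 5, level 2), share (id 7, level 2).
Iteration 3: rows with parent_id in {4,5,7} -> lib (id 6, level 3), srv (id 8, level 3), etc (id 10, level 3).
Iteration 4: rows with parent_id in {6,8,10} -> tmp (id 9, level 4), home (id 12, level 4).
Iteration 5: rows with parent_id in {9,12} -> dist (id 11, level 5), log (id 13, level 5).
Iteration 6: no rows with parent_id in {11,13}; recursion stops.
Total rows emitted: 12.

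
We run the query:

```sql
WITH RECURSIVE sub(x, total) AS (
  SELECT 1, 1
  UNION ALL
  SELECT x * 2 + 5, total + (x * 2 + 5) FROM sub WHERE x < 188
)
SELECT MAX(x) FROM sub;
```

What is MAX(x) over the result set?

379

Base: x=1, total=1.
Iteration 1: 1 < 188 holds -> x = 1 * 2 + 5 = 7, total = 1 + 7 = 8.
Iteration 2: 7 < 188 holds -> x = 7 * 2 + 5 = 19, total = 8 + 19 = 27.
Iteration 3: 19 < 188 holds -> x = 19 * 2 + 5 = 43, total = 27 + 43 = 70.
Iteration 4: 43 < 188 holds -> x = 43 * 2 + 5 = 91, total = 70 + 91 = 161.
Iteration 5: 91 < 188 holds -> x = 91 * 2 + 5 = 187, total = 161 + 187 = 348.
Iteration 6: 187 < 188 holds -> x = 187 * 2 + 5 = 379, total = 348 + 379 = 727.
Iteration 7: 379 < 188 fails; recursion stops.
x values: 1, 7, 19, 43, 91, 187, 379; the maximum is 379.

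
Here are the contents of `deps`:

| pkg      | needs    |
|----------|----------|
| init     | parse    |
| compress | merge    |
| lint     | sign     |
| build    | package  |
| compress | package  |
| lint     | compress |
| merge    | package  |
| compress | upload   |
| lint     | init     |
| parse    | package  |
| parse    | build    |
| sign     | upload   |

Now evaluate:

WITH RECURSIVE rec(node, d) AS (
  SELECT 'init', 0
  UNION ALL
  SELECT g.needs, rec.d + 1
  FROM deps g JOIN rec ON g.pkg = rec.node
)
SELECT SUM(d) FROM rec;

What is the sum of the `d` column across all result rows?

8

Base: (init, d=0).
Iteration 1: edges from {init} -> (parse, d=1).
Iteration 2: edges from {parse} -> (build, d=2), (package, d=2).
Iteration 3: edges from {build,package} -> (package, d=3).
Iteration 4: no outgoing edges from {package}; recursion stops.
SUM(d) = 0 + 1 + 2 + 2 + 3 = 8.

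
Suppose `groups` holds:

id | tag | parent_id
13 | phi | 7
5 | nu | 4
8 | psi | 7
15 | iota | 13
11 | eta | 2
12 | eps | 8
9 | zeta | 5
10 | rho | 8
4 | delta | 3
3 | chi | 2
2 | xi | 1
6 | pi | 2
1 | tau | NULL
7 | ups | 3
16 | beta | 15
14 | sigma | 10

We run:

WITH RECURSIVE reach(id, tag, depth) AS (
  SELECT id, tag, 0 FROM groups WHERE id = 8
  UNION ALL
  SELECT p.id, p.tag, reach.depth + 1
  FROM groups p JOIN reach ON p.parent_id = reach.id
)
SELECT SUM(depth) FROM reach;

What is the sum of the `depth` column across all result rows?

4

Base: id=8 (psi) at depth 0.
Iteration 1: rows with parent_id in {8} -> rho (id 10, depth 1), eps (id 12, depth 1).
Iteration 2: rows with parent_id in {10,12} -> sigma (id 14, depth 2).
Iteration 3: no rows with parent_id in {14}; recursion stops.
SUM(depth) = 0 + 1 + 1 + 2 = 4.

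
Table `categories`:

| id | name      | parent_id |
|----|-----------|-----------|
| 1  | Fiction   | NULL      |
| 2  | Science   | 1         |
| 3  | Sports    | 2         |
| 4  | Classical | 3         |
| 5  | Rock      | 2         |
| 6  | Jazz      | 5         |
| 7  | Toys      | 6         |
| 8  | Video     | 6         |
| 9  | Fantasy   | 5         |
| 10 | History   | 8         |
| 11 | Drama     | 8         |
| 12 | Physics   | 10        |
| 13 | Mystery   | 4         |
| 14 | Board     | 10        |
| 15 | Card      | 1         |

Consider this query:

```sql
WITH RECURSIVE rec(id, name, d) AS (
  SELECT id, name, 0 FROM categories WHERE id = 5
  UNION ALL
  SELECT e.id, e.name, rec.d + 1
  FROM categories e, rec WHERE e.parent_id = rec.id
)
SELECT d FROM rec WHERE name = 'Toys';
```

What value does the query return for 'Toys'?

Base: id=5 (Rock) at d 0.
Iteration 1: rows with parent_id in {5} -> Jazz (id 6, d 1), Fantasy (id 9, d 1).
Iteration 2: rows with parent_id in {6,9} -> Toys (id 7, d 2), Video (id 8, d 2).
Iteration 3: rows with parent_id in {7,8} -> History (id 10, d 3), Drama (id 11, d 3).
Iteration 4: rows with parent_id in {10,11} -> Physics (id 12, d 4), Board (id 14, d 4).
Iteration 5: no rows with parent_id in {12,14}; recursion stops.

2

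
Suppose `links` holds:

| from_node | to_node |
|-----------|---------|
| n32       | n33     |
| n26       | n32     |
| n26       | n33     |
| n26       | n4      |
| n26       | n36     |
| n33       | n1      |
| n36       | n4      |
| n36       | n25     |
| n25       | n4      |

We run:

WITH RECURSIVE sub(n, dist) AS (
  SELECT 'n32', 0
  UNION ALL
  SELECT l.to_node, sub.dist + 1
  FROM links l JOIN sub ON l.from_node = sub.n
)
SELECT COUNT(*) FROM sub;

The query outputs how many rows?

3

Base: (n32, dist=0).
Iteration 1: edges from {n32} -> (n33, dist=1).
Iteration 2: edges from {n33} -> (n1, dist=2).
Iteration 3: no outgoing edges from {n1}; recursion stops.
Total rows emitted: 3.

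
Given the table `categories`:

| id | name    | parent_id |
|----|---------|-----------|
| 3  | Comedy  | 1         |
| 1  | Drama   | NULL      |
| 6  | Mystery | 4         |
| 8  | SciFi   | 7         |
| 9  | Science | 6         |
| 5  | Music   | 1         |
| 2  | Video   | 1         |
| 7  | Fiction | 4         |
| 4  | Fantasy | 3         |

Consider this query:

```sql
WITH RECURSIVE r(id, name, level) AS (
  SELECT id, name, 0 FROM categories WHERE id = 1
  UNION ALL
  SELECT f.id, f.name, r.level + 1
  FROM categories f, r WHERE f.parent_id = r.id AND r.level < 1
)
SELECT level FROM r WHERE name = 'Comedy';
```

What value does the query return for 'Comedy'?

1

Base: id=1 (Drama) at level 0.
Iteration 1: rows with parent_id in {1} -> Video (id 2, level 1), Comedy (id 3, level 1), Music (id 5, level 1).
Iteration 2: level < 1 fails for all current rows; recursion stops.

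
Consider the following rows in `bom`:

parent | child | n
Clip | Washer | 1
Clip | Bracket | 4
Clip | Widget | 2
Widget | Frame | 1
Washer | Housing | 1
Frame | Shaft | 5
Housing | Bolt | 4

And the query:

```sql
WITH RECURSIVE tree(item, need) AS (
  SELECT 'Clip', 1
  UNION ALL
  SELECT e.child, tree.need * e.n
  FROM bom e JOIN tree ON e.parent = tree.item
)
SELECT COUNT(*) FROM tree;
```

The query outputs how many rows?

8

Base: (Clip, need=1).
Iteration 1: components of {Clip} -> Bracket = 1*4 = 4, Washer = 1*1 = 1, Widget = 1*2 = 2.
Iteration 2: components of {Bracket,Washer,Widget} -> Frame = 2*1 = 2, Housing = 1*1 = 1.
Iteration 3: components of {Frame,Housing} -> Bolt = 1*4 = 4, Shaft = 2*5 = 10.
Iteration 4: no further components; recursion stops.
Total rows emitted: 8.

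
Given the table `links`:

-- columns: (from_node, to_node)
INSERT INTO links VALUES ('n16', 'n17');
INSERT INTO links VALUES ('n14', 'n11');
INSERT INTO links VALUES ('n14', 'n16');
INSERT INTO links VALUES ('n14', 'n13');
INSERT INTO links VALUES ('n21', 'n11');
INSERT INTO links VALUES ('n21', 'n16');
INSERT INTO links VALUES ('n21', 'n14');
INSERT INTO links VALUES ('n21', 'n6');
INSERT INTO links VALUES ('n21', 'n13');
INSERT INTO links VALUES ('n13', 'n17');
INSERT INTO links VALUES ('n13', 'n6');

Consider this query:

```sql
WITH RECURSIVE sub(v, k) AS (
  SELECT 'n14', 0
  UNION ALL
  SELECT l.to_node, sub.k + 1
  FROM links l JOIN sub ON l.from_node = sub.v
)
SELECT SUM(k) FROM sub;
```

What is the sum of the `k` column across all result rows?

9

Base: (n14, k=0).
Iteration 1: edges from {n14} -> (n11, k=1), (n13, k=1), (n16, k=1).
Iteration 2: edges from {n11,n13,n16} -> (n17, k=2) x2, (n6, k=2). [UNION ALL keeps all 3 new rows, including repeats]
Iteration 3: no outgoing edges from {n17,n6}; recursion stops.
SUM(k) = 0 + 1 + 1 + 1 + 2 + 2 + 2 = 9.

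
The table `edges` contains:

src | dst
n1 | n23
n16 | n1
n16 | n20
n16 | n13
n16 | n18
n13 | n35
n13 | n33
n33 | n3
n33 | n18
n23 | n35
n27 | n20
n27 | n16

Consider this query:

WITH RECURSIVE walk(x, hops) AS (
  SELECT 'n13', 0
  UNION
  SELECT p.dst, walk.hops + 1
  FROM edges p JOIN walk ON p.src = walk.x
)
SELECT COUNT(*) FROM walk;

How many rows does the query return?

Base: (n13, hops=0).
Iteration 1: edges from {n13} -> (n33, hops=1), (n35, hops=1).
Iteration 2: edges from {n33,n35} -> (n18, hops=2), (n3, hops=2).
Iteration 3: no outgoing edges from {n18,n3}; recursion stops.
Total rows emitted: 5.

5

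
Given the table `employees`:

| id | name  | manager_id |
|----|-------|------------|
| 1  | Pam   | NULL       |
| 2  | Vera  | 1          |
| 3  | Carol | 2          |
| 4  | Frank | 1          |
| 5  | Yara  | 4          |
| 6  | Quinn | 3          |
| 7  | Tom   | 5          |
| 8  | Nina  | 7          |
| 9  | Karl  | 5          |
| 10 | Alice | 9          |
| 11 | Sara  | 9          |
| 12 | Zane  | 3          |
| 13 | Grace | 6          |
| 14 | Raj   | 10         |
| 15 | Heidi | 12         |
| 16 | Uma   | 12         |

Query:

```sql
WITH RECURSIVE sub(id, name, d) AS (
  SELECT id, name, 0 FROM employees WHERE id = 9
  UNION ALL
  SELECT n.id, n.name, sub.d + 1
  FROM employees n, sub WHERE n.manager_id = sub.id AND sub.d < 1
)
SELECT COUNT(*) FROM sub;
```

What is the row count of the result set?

3

Base: id=9 (Karl) at d 0.
Iteration 1: rows with manager_id in {9} -> Alice (id 10, d 1), Sara (id 11, d 1).
Iteration 2: d < 1 fails for all current rows; recursion stops.
Total rows emitted: 3.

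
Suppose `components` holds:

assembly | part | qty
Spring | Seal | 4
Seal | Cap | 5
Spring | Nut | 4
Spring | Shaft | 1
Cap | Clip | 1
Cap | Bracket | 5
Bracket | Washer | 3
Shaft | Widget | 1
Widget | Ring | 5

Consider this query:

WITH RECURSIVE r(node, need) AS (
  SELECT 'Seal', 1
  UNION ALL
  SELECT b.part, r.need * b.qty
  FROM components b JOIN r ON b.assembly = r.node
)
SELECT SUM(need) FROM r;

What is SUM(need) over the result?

111

Base: (Seal, need=1).
Iteration 1: components of {Seal} -> Cap = 1*5 = 5.
Iteration 2: components of {Cap} -> Bracket = 5*5 = 25, Clip = 5*1 = 5.
Iteration 3: components of {Bracket,Clip} -> Washer = 25*3 = 75.
Iteration 4: no further components; recursion stops.
SUM(need) = 1 + 5 + 5 + 25 + 75 = 111.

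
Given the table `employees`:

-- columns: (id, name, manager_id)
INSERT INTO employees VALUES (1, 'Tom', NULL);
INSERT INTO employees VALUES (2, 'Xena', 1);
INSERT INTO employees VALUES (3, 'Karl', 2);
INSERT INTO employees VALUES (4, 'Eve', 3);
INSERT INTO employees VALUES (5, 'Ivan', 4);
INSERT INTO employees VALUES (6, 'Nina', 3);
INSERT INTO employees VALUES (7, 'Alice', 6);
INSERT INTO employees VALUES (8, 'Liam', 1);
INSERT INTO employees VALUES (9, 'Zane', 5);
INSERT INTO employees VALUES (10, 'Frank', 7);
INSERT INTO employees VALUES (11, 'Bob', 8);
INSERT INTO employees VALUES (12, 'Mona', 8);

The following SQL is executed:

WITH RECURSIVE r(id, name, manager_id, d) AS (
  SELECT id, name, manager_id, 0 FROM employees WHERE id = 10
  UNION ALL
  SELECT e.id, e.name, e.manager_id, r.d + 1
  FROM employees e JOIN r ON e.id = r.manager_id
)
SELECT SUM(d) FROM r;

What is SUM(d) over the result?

Base: id=10 (Frank), manager_id=7, d 0.
Iteration 1: join on id=7 -> Alice (id 7, manager_id=6, d 1).
Iteration 2: join on id=6 -> Nina (id 6, manager_id=3, d 2).
Iteration 3: join on id=3 -> Karl (id 3, manager_id=2, d 3).
Iteration 4: join on id=2 -> Xena (id 2, manager_id=1, d 4).
Iteration 5: join on id=1 -> Tom (id 1, manager_id=NULL, d 5).
Iteration 6: manager_id is NULL; no match; recursion stops.
SUM(d) = 0 + 1 + 2 + 3 + 4 + 5 = 15.

15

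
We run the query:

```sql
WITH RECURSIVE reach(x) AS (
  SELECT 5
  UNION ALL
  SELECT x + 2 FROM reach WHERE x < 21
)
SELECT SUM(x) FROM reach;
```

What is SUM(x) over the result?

117

Base: x=5.
Iteration 1: 5 < 21 holds -> x = 5 + 2 = 7.
Iteration 2: 7 < 21 holds -> x = 7 + 2 = 9.
Iteration 3: 9 < 21 holds -> x = 9 + 2 = 11.
Iteration 4: 11 < 21 holds -> x = 11 + 2 = 13.
Iteration 5: 13 < 21 holds -> x = 13 + 2 = 15.
Iteration 6: 15 < 21 holds -> x = 15 + 2 = 17.
Iteration 7: 17 < 21 holds -> x = 17 + 2 = 19.
Iteration 8: 19 < 21 holds -> x = 19 + 2 = 21.
Iteration 9: 21 < 21 fails; recursion stops.
SUM(x) = 5 + 7 + 9 + 11 + 13 + 15 + 17 + 19 + 21 = 117.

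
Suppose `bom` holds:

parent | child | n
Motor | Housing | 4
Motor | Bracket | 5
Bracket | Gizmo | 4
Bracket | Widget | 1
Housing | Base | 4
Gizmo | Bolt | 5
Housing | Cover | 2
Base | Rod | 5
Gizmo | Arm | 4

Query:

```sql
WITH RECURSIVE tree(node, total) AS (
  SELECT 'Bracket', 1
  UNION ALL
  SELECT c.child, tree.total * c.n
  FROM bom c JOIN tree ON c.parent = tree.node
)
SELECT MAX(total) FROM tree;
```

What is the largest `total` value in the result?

20

Base: (Bracket, total=1).
Iteration 1: components of {Bracket} -> Gizmo = 1*4 = 4, Widget = 1*1 = 1.
Iteration 2: components of {Gizmo,Widget} -> Arm = 4*4 = 16, Bolt = 4*5 = 20.
Iteration 3: no further components; recursion stops.
total values: 1, 4, 1, 20, 16; the maximum is 20.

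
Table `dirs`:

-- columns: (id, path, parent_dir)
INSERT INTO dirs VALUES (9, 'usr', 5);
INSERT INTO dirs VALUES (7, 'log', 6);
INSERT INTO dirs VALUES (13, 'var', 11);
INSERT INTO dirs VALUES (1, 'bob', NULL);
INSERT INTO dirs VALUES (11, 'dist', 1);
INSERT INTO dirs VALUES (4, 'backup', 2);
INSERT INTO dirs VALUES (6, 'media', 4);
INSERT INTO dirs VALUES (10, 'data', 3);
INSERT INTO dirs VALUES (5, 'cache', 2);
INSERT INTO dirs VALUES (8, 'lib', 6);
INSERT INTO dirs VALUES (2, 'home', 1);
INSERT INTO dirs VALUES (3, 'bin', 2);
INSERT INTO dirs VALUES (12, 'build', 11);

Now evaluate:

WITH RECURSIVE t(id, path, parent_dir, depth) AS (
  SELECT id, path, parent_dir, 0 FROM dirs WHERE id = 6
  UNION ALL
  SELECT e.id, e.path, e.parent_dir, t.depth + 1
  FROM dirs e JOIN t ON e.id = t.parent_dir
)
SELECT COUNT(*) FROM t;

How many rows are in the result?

4

Base: id=6 (media), parent_dir=4, depth 0.
Iteration 1: join on id=4 -> backup (id 4, parent_dir=2, depth 1).
Iteration 2: join on id=2 -> home (id 2, parent_dir=1, depth 2).
Iteration 3: join on id=1 -> bob (id 1, parent_dir=NULL, depth 3).
Iteration 4: parent_dir is NULL; no match; recursion stops.
Total rows emitted: 4.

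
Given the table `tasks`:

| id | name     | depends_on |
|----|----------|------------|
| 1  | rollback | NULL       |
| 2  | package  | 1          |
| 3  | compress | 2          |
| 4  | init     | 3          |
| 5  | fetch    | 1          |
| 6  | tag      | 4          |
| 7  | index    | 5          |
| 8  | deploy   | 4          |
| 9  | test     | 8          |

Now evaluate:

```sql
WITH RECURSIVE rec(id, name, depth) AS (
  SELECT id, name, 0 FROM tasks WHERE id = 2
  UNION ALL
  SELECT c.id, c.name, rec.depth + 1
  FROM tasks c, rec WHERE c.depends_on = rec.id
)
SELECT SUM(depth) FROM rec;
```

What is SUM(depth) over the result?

13

Base: id=2 (package) at depth 0.
Iteration 1: rows with depends_on in {2} -> compress (id 3, depth 1).
Iteration 2: rows with depends_on in {3} -> init (id 4, depth 2).
Iteration 3: rows with depends_on in {4} -> tag (id 6, depth 3), deploy (id 8, depth 3).
Iteration 4: rows with depends_on in {6,8} -> test (id 9, depth 4).
Iteration 5: no rows with depends_on in {9}; recursion stops.
SUM(depth) = 0 + 1 + 2 + 3 + 3 + 4 = 13.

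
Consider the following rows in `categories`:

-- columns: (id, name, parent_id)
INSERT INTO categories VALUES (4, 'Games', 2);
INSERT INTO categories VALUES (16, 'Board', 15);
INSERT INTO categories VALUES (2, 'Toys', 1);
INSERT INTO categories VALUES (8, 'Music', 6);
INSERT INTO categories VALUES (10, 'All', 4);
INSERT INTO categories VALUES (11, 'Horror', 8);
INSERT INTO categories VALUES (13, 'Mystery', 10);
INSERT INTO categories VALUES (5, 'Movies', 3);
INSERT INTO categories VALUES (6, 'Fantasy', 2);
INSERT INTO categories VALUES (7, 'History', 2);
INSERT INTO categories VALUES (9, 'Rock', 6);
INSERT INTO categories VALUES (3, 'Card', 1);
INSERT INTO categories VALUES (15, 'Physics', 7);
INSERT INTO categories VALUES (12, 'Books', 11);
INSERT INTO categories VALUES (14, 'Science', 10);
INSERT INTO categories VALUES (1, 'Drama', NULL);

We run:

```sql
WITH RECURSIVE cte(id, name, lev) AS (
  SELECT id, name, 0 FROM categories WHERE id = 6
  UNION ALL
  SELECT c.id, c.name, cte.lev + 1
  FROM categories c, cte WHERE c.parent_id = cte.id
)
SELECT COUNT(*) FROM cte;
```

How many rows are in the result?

5

Base: id=6 (Fantasy) at lev 0.
Iteration 1: rows with parent_id in {6} -> Music (id 8, lev 1), Rock (id 9, lev 1).
Iteration 2: rows with parent_id in {8,9} -> Horror (id 11, lev 2).
Iteration 3: rows with parent_id in {11} -> Books (id 12, lev 3).
Iteration 4: no rows with parent_id in {12}; recursion stops.
Total rows emitted: 5.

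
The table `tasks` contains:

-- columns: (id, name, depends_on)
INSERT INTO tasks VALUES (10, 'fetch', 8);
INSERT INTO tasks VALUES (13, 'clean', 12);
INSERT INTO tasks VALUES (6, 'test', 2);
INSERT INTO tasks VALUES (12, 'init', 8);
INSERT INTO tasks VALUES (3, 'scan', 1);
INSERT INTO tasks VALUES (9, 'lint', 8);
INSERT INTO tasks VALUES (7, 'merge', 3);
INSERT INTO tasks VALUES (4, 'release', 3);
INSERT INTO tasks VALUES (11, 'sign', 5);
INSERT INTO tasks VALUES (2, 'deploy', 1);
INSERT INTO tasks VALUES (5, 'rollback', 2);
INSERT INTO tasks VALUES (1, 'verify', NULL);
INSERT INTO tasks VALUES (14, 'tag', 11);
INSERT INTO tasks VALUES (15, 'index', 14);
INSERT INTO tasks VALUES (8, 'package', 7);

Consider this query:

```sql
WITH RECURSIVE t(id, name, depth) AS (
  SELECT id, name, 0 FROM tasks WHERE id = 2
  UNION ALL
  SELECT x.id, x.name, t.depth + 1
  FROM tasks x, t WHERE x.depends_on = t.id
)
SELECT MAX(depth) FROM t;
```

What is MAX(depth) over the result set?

4

Base: id=2 (deploy) at depth 0.
Iteration 1: rows with depends_on in {2} -> rollback (id 5, depth 1), test (id 6, depth 1).
Iteration 2: rows with depends_on in {5,6} -> sign (id 11, depth 2).
Iteration 3: rows with depends_on in {11} -> tag (id 14, depth 3).
Iteration 4: rows with depends_on in {14} -> index (id 15, depth 4).
Iteration 5: no rows with depends_on in {15}; recursion stops.
depth values: 0, 1, 1, 2, 3, 4; the maximum is 4.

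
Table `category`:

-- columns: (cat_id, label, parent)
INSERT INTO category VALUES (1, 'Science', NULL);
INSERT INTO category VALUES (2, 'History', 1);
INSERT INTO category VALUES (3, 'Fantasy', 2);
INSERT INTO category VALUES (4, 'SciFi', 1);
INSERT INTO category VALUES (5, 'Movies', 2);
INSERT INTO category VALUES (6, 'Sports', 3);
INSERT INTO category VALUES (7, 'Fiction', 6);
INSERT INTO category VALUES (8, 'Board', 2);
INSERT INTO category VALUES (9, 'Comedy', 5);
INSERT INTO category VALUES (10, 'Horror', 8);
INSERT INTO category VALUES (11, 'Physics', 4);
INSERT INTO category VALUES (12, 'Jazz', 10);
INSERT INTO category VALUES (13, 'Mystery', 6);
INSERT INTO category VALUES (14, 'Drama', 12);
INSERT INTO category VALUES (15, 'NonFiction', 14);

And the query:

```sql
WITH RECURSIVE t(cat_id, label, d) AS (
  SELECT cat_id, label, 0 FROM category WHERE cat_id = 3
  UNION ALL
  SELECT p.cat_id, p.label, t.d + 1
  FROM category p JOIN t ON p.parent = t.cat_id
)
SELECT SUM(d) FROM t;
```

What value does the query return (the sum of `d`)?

Base: cat_id=3 (Fantasy) at d 0.
Iteration 1: rows with parent in {3} -> Sports (id 6, d 1).
Iteration 2: rows with parent in {6} -> Fiction (id 7, d 2), Mystery (id 13, d 2).
Iteration 3: no rows with parent in {7,13}; recursion stops.
SUM(d) = 0 + 1 + 2 + 2 = 5.

5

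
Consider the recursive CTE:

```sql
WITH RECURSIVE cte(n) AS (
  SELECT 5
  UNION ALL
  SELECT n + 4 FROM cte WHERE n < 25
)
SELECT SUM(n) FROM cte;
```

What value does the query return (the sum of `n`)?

Base: n=5.
Iteration 1: 5 < 25 holds -> n = 5 + 4 = 9.
Iteration 2: 9 < 25 holds -> n = 9 + 4 = 13.
Iteration 3: 13 < 25 holds -> n = 13 + 4 = 17.
Iteration 4: 17 < 25 holds -> n = 17 + 4 = 21.
Iteration 5: 21 < 25 holds -> n = 21 + 4 = 25.
Iteration 6: 25 < 25 fails; recursion stops.
SUM(n) = 5 + 9 + 13 + 17 + 21 + 25 = 90.

90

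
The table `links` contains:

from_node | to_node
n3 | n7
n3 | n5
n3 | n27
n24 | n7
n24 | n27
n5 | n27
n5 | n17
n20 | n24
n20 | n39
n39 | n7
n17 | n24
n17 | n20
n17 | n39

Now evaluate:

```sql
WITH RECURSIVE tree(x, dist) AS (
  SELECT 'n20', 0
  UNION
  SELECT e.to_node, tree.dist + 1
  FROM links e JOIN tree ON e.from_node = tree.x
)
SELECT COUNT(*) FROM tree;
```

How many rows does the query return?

Base: (n20, dist=0).
Iteration 1: edges from {n20} -> (n24, dist=1), (n39, dist=1).
Iteration 2: edges from {n24,n39} -> (n27, dist=2), (n7, dist=2). [UNION drops 1 duplicate row(s)]
Iteration 3: no outgoing edges from {n27,n7}; recursion stops.
Total rows emitted: 5.

5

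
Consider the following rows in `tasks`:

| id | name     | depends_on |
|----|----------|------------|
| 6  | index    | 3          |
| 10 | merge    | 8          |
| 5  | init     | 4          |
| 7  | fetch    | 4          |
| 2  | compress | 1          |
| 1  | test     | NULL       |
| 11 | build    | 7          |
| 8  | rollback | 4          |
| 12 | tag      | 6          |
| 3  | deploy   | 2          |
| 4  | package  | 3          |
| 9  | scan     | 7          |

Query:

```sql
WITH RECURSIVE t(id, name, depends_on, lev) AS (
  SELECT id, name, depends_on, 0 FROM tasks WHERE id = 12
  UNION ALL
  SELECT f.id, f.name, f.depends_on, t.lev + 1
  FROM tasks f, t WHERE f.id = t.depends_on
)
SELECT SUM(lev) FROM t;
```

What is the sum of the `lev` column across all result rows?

10

Base: id=12 (tag), depends_on=6, lev 0.
Iteration 1: join on id=6 -> index (id 6, depends_on=3, lev 1).
Iteration 2: join on id=3 -> deploy (id 3, depends_on=2, lev 2).
Iteration 3: join on id=2 -> compress (id 2, depends_on=1, lev 3).
Iteration 4: join on id=1 -> test (id 1, depends_on=NULL, lev 4).
Iteration 5: depends_on is NULL; no match; recursion stops.
SUM(lev) = 0 + 1 + 2 + 3 + 4 = 10.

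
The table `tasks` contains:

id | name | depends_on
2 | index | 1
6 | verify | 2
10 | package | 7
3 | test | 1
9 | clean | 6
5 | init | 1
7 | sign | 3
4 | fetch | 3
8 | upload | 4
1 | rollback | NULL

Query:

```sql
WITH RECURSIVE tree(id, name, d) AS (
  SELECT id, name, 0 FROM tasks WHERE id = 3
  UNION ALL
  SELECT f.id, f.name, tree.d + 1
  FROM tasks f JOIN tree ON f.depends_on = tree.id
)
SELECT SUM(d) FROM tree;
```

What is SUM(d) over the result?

6

Base: id=3 (test) at d 0.
Iteration 1: rows with depends_on in {3} -> fetch (id 4, d 1), sign (id 7, d 1).
Iteration 2: rows with depends_on in {4,7} -> upload (id 8, d 2), package (id 10, d 2).
Iteration 3: no rows with depends_on in {8,10}; recursion stops.
SUM(d) = 0 + 1 + 1 + 2 + 2 = 6.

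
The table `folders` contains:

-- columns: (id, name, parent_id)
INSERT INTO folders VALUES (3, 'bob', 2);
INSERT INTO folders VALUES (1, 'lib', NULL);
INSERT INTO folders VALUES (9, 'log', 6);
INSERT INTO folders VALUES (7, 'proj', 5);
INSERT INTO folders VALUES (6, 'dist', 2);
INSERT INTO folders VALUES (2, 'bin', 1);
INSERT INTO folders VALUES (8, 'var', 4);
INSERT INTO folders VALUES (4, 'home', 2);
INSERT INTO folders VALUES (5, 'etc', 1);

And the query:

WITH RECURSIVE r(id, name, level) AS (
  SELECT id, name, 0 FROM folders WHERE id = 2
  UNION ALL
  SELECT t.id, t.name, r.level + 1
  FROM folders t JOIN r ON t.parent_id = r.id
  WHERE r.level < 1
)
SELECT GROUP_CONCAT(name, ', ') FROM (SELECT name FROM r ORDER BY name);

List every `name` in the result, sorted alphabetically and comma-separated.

bin, bob, dist, home

Base: id=2 (bin) at level 0.
Iteration 1: rows with parent_id in {2} -> bob (id 3, level 1), home (id 4, level 1), dist (id 6, level 1).
Iteration 2: level < 1 fails for all current rows; recursion stops.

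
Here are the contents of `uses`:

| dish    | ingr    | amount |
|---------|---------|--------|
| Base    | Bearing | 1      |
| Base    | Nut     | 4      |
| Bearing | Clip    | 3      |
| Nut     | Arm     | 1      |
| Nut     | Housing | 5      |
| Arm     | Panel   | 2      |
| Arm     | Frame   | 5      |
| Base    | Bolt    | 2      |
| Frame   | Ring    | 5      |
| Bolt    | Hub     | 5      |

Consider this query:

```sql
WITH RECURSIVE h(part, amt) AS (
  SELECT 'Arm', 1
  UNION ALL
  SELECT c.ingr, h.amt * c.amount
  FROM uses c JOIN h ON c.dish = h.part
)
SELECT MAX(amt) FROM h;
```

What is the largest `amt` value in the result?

25

Base: (Arm, amt=1).
Iteration 1: components of {Arm} -> Frame = 1*5 = 5, Panel = 1*2 = 2.
Iteration 2: components of {Frame,Panel} -> Ring = 5*5 = 25.
Iteration 3: no further components; recursion stops.
amt values: 1, 2, 5, 25; the maximum is 25.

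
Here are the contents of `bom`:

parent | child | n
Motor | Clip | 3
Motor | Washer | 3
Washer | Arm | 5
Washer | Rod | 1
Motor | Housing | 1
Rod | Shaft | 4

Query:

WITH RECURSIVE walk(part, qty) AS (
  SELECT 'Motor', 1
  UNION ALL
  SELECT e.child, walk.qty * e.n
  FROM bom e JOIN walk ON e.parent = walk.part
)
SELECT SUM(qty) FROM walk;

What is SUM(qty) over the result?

Base: (Motor, qty=1).
Iteration 1: components of {Motor} -> Clip = 1*3 = 3, Housing = 1*1 = 1, Washer = 1*3 = 3.
Iteration 2: components of {Clip,Housing,Washer} -> Arm = 3*5 = 15, Rod = 3*1 = 3.
Iteration 3: components of {Arm,Rod} -> Shaft = 3*4 = 12.
Iteration 4: no further components; recursion stops.
SUM(qty) = 1 + 3 + 3 + 1 + 15 + 3 + 12 = 38.

38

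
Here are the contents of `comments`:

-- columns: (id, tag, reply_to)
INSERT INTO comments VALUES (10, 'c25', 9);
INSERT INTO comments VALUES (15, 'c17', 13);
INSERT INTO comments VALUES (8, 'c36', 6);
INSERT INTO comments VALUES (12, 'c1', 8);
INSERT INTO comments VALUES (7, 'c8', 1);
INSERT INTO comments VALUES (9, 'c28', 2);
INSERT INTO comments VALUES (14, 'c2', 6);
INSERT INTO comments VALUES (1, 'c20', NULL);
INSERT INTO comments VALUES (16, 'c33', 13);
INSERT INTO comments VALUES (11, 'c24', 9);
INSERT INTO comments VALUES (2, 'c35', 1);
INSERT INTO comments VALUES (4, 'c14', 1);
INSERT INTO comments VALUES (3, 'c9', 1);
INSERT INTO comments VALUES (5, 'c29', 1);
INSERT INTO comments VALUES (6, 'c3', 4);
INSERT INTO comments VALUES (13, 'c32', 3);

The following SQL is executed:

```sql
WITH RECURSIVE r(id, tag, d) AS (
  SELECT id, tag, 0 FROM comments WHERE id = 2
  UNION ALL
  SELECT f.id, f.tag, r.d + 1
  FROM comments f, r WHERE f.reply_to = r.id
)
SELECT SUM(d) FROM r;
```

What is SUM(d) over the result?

Base: id=2 (c35) at d 0.
Iteration 1: rows with reply_to in {2} -> c28 (id 9, d 1).
Iteration 2: rows with reply_to in {9} -> c25 (id 10, d 2), c24 (id 11, d 2).
Iteration 3: no rows with reply_to in {10,11}; recursion stops.
SUM(d) = 0 + 1 + 2 + 2 = 5.

5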